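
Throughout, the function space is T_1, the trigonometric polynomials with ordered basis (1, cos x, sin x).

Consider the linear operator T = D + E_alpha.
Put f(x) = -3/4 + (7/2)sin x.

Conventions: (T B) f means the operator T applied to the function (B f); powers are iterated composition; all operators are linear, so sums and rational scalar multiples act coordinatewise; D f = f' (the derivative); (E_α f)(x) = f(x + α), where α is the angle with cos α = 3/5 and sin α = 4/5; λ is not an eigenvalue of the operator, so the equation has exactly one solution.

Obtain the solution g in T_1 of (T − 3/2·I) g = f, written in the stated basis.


the result is g(x) = 3/2 - (14/9)cos x - (7/9)sin x

write g with unknown coordinates in the stated basis and equate coefficients in (T − 3/2·I) g = f
solving from the highest basis element down gives g = 3/2 - (14/9)cos x - (7/9)sin x
check: T g = 3/2 - (7/3)cos x + (7/3)sin x
so T g − 3/2·g = -3/4 + (7/2)sin x = f ✓


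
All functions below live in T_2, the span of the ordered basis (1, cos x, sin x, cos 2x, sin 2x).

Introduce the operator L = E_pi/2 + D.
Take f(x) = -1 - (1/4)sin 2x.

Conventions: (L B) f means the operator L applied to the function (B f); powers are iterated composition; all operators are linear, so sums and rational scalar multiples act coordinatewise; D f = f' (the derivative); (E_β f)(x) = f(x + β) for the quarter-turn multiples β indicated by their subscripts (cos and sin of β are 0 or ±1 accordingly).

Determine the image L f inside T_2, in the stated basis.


E_pi/2 f = -1 + (1/4)sin 2x
D f = -(1/2)cos 2x
(E_pi/2 + D) f = -1 - (1/2)cos 2x + (1/4)sin 2x

the result is g(x) = -1 - (1/2)cos 2x + (1/4)sin 2x


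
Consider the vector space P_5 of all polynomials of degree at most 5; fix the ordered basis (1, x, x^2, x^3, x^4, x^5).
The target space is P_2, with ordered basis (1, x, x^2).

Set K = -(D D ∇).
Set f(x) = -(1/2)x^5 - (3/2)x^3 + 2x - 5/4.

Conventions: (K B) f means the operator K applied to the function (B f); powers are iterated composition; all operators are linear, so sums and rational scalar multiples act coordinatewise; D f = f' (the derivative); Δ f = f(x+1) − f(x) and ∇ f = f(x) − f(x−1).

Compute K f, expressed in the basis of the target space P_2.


∇ f = -(5/2)x^4 + 5x^3 - (19/2)x^2 + 7x
D ∇ f = -10x^3 + 15x^2 - 19x + 7
D D ∇ f = -30x^2 + 30x - 19
(-(D D ∇)) f = 30x^2 - 30x + 19

g(x) = 30x^2 - 30x + 19


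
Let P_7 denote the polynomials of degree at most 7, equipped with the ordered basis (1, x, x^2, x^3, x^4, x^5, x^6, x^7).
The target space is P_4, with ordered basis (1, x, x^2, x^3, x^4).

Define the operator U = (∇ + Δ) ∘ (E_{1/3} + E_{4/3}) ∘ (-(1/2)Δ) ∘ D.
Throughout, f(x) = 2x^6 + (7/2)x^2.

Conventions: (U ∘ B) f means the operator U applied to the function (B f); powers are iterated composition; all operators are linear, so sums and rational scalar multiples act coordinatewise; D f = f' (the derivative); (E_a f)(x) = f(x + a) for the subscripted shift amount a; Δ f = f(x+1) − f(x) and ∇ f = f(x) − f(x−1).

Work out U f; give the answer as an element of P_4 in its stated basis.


D f = 12x^5 + 7x
Δ D f = 60x^4 + 120x^3 + 120x^2 + 60x + 19
(-(1/2)Δ) D f = -30x^4 - 60x^3 - 60x^2 - 30x - 19/2
E_{1/3} ((-(1/2)Δ) ∘ D) f = -30x^4 - 100x^3 - 140x^2 - (850/9)x - 1553/54
E_{4/3} ((-(1/2)Δ) ∘ D) f = -30x^4 - 220x^3 - 620x^2 - (7150/9)x - 21233/54
(E_{1/3} + E_{4/3}) ((-(1/2)Δ) ∘ D) f = -60x^4 - 320x^3 - 760x^2 - (8000/9)x - 11393/27
∇ (E_{1/3} + E_{4/3}) ((-(1/2)Δ) ∘ D) f = -240x^3 - 600x^2 - 800x - 3500/9
Δ (E_{1/3} + E_{4/3}) ((-(1/2)Δ) ∘ D) f = -240x^3 - 1320x^2 - 2720x - 18260/9
(∇ + Δ) (E_{1/3} + E_{4/3}) ((-(1/2)Δ) ∘ D) f = -480x^3 - 1920x^2 - 3520x - 21760/9

g(x) = -480x^3 - 1920x^2 - 3520x - 21760/9


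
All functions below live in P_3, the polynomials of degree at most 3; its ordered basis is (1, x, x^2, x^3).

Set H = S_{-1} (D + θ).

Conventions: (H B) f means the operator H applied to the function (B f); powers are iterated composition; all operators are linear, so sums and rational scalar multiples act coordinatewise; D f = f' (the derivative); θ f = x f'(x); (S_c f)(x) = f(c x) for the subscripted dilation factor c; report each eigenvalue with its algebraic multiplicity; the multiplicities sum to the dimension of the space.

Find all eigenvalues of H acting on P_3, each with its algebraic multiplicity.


λ = -3 (multiplicity 1), λ = -1 (multiplicity 1), λ = 0 (multiplicity 1), λ = 2 (multiplicity 1)

image of 1: 0
image of x: -x + 1
image of x^2: 2x^2 - 2x
image of x^3: -3x^3 + 3x^2
the matrix is upper triangular; its diagonal is (0, -1, 2, -3)
for a triangular matrix the eigenvalues are the diagonal entries, with algebraic multiplicity their repetition count


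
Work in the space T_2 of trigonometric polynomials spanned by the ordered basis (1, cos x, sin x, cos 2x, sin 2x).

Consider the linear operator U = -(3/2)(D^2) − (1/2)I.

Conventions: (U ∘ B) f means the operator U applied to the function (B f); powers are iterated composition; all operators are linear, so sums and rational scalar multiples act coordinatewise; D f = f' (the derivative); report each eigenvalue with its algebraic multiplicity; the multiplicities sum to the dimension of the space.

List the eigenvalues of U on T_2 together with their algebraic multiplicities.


image of 1: -1/2
image of cos x: cos x
image of sin x: sin x
image of cos 2x: (11/2)cos 2x
image of sin 2x: (11/2)sin 2x
the matrix is diagonal; its diagonal is (-1/2, 1, 1, 11/2, 11/2)
for a triangular matrix the eigenvalues are the diagonal entries, with algebraic multiplicity their repetition count

λ = -1/2 (multiplicity 1), λ = 1 (multiplicity 2), λ = 11/2 (multiplicity 2)


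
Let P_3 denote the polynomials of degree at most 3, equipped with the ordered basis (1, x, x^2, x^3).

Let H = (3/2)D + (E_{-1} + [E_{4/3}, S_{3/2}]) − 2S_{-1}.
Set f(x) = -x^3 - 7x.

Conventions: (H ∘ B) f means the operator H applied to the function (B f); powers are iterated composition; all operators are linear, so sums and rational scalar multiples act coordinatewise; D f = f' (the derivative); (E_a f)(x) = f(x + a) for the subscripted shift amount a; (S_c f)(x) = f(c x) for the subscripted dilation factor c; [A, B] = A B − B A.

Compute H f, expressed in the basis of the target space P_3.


the image equals g(x) = -3x^3 - 6x^2 - 34x - 691/54

D f = -3x^2 - 7
((3/2)D) f = -(9/2)x^2 - 21/2
E_{-1} f = -x^3 + 3x^2 - 10x + 8
S_{3/2} f = -(27/8)x^3 - (21/2)x
E_{4/3} S_{3/2} f = -(27/8)x^3 - (27/2)x^2 - (57/2)x - 22
E_{4/3} f = -x^3 - 4x^2 - (37/3)x - 316/27
S_{3/2} E_{4/3} f = -(27/8)x^3 - 9x^2 - (37/2)x - 316/27
[E_{4/3}, S_{3/2}] f = -(9/2)x^2 - 10x - 278/27
(E_{-1} + [E_{4/3}, S_{3/2}]) f = -x^3 - (3/2)x^2 - 20x - 62/27
S_{-1} f = x^3 + 7x
(-2S_{-1}) f = -2x^3 - 14x
((3/2)D + (E_{-1} + [E_{4/3}, S_{3/2}]) − 2S_{-1}) f = -3x^3 - 6x^2 - 34x - 691/54


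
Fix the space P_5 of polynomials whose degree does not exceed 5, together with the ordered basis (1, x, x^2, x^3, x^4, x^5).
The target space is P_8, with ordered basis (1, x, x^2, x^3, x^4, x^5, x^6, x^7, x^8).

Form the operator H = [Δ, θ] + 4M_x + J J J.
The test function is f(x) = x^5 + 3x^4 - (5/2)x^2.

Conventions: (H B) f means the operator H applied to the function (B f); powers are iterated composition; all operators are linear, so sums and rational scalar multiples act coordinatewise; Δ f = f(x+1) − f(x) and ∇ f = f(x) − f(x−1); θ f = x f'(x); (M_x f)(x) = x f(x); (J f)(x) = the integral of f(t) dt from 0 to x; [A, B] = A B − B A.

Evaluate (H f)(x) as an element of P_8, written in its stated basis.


the image equals g(x) = (1/336)x^8 + (1/70)x^7 + 4x^6 + (287/24)x^5 + 5x^4 + 22x^3 + 66x^2 + 51x + 12

θ f = 5x^5 + 12x^4 - 5x^2
Δ θ f = 25x^4 + 98x^3 + 122x^2 + 63x + 12
Δ f = 5x^4 + 22x^3 + 28x^2 + 12x + 3/2
θ Δ f = 20x^4 + 66x^3 + 56x^2 + 12x
[Δ, θ] f = 5x^4 + 32x^3 + 66x^2 + 51x + 12
M_x f = x^6 + 3x^5 - (5/2)x^3
(4M_x) f = 4x^6 + 12x^5 - 10x^3
J f = (1/6)x^6 + (3/5)x^5 - (5/6)x^3
J J f = (1/42)x^7 + (1/10)x^6 - (5/24)x^4
J J J f = (1/336)x^8 + (1/70)x^7 - (1/24)x^5
([Δ, θ] + 4M_x + J J J) f = (1/336)x^8 + (1/70)x^7 + 4x^6 + (287/24)x^5 + 5x^4 + 22x^3 + 66x^2 + 51x + 12


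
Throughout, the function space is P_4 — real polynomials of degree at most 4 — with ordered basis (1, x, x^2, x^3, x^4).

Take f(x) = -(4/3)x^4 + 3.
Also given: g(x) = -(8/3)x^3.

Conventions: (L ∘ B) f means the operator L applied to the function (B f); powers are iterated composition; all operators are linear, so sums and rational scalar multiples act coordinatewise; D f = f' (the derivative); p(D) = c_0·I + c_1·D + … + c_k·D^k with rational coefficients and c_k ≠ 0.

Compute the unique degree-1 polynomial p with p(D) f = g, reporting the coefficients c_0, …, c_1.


p(D) = (1/2)·D, i.e. c_0 = 0, c_1 = 1/2

D^0 f = -(4/3)x^4 + 3
D^1 f = -(16/3)x^3
matching coefficients of g against c_0 f + c_1 Df + … from the top degree down determines the c_i
solution: c_0 = 0, c_1 = 1/2


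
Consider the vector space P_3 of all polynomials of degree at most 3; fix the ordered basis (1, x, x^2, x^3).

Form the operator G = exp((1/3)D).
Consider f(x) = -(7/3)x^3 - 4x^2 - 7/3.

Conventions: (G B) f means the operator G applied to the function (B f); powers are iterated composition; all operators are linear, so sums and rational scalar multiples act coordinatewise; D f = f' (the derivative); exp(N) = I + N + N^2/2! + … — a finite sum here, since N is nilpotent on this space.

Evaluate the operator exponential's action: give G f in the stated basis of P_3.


order-1 term: -(7/3)x^2 - (8/3)x
order-2 term: -(7/9)x - 4/9
order-3 term: -7/81
the series for exp((1/3)D) f terminates at order 3
exp((1/3)D) f = -(7/3)x^3 - (19/3)x^2 - (31/9)x - 232/81

the result is g(x) = -(7/3)x^3 - (19/3)x^2 - (31/9)x - 232/81


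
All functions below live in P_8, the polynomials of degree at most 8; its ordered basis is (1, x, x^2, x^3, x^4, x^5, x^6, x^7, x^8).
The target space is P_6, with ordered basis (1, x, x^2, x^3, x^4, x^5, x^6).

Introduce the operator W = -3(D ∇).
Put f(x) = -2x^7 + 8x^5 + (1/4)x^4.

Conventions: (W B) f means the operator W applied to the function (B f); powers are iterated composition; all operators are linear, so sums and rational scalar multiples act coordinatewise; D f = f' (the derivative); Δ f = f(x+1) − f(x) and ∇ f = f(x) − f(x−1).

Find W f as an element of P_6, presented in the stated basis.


the image equals g(x) = 252x^5 - 630x^4 + 360x^3 + 81x^2 - 219x + 75

∇ f = -14x^6 + 42x^5 - 30x^4 - 9x^3 + (73/2)x^2 - 25x + 23/4
D ∇ f = -84x^5 + 210x^4 - 120x^3 - 27x^2 + 73x - 25
(-3(D ∇)) f = 252x^5 - 630x^4 + 360x^3 + 81x^2 - 219x + 75


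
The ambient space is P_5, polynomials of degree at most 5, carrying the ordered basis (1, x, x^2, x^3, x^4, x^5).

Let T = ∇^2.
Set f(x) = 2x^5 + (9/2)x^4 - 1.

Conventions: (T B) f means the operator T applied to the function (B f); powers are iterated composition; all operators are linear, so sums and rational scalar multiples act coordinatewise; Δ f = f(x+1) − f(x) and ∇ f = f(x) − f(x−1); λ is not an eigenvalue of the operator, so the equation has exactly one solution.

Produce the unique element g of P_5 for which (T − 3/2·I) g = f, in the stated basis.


write g with unknown coordinates in the stated basis and equate coefficients in (T − 3/2·I) g = f
solving from the highest basis element down gives g = -(4/3)x^5 - 3x^4 - (160/9)x^3 + (88/3)x^2 - (256/3)x + 986/9
check: T g = -(80/3)x^3 + 44x^2 - 128x + 490/3
so T g − 3/2·g = 2x^5 + (9/2)x^4 - 1 = f ✓

the result is g(x) = -(4/3)x^5 - 3x^4 - (160/9)x^3 + (88/3)x^2 - (256/3)x + 986/9


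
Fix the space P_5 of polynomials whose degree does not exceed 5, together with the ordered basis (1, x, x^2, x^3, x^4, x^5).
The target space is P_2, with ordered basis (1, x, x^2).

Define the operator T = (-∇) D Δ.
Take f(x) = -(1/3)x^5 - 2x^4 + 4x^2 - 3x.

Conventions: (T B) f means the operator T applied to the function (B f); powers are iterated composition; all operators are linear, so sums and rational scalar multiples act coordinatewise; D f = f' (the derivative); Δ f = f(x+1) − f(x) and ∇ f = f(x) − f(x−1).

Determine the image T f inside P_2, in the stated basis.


Δ f = -(5/3)x^4 - (34/3)x^3 - (46/3)x^2 - (5/3)x - 4/3
D Δ f = -(20/3)x^3 - 34x^2 - (92/3)x - 5/3
∇ (D Δ) f = -20x^2 - 48x - 10/3
(-∇) (D Δ) f = 20x^2 + 48x + 10/3

the image equals g(x) = 20x^2 + 48x + 10/3


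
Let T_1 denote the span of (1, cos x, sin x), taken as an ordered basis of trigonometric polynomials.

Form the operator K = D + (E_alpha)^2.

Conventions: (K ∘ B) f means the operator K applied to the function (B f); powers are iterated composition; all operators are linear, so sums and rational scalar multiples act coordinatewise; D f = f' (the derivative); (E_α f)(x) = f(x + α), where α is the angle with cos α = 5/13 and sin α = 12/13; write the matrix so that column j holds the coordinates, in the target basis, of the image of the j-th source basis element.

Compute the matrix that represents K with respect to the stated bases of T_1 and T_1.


image of 1: 1
image of cos x: -(119/169)cos x - (289/169)sin x
image of sin x: (289/169)cos x - (119/169)sin x
each image's coordinates form column j of the matrix

the matrix is [[1, 0, 0]; [0, -119/169, 289/169]; [0, -289/169, -119/169]] (rows listed top to bottom)


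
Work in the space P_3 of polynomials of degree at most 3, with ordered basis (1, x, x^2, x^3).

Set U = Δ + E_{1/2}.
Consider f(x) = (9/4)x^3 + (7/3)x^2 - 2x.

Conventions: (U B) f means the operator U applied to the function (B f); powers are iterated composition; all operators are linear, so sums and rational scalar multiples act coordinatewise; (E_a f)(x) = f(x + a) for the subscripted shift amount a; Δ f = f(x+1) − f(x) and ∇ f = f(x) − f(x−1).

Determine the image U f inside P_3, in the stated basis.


the result is g(x) = (9/4)x^3 + (299/24)x^2 + (215/16)x + 235/96

Δ f = (27/4)x^2 + (137/12)x + 31/12
E_{1/2} f = (9/4)x^3 + (137/24)x^2 + (97/48)x - 13/96
(Δ + E_{1/2}) f = (9/4)x^3 + (299/24)x^2 + (215/16)x + 235/96


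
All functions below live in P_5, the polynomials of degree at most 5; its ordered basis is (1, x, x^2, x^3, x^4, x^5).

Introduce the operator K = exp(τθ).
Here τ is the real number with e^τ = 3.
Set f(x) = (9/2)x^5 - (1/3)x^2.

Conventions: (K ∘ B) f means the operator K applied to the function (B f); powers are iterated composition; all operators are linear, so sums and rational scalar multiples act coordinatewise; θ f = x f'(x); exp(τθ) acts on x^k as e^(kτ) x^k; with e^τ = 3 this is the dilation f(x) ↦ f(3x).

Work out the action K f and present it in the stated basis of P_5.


the image equals g(x) = (2187/2)x^5 - 3x^2

exp(τθ) x^k = e^(kτ) x^k; with e^τ = 3 this sends x^k to 3^k x^k
x^2 ↦ 9 x^2
x^5 ↦ 243 x^5
applying this coordinatewise to f: exp(τθ) f = (2187/2)x^5 - 3x^2


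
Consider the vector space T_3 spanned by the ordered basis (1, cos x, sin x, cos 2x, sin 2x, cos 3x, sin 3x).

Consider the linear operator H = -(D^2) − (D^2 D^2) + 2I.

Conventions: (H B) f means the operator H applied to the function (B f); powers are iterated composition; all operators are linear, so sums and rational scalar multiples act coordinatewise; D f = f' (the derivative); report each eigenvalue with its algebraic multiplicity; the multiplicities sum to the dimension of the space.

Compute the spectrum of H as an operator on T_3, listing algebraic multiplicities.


image of 1: 2
image of cos x: 2cos x
image of sin x: 2sin x
image of cos 2x: -10cos 2x
image of sin 2x: -10sin 2x
image of cos 3x: -70cos 3x
image of sin 3x: -70sin 3x
the matrix is diagonal; its diagonal is (2, 2, 2, -10, -10, -70, -70)
for a triangular matrix the eigenvalues are the diagonal entries, with algebraic multiplicity their repetition count

λ = -70 (multiplicity 2), λ = -10 (multiplicity 2), λ = 2 (multiplicity 3)


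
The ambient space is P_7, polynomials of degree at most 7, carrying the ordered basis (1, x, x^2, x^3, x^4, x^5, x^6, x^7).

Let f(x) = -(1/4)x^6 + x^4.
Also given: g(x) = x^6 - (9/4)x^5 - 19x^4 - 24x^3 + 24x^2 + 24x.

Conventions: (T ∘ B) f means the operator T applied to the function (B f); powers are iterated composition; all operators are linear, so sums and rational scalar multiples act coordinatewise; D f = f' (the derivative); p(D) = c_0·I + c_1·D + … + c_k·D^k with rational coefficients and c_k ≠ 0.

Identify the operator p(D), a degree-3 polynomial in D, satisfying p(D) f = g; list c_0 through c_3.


D^0 f = -(1/4)x^6 + x^4
D^1 f = -(3/2)x^5 + 4x^3
D^2 f = -(15/2)x^4 + 12x^2
D^3 f = -30x^3 + 24x
matching coefficients of g against c_0 f + c_1 Df + … from the top degree down determines the c_i
solution: c_0 = -4, c_1 = 3/2, c_2 = 2, c_3 = 1

p(D) = -4·I + (3/2)·D + 2·D^2 + D^3, i.e. c_0 = -4, c_1 = 3/2, c_2 = 2, c_3 = 1


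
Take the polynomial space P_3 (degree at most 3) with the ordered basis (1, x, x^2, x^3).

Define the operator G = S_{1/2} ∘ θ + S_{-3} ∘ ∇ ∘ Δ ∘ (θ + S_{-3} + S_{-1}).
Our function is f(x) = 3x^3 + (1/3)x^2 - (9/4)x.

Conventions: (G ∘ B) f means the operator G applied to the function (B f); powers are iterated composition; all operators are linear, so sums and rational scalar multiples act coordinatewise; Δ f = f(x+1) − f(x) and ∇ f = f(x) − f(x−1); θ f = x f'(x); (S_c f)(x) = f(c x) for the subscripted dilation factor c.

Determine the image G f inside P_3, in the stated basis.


θ f = 9x^3 + (2/3)x^2 - (9/4)x
S_{1/2} θ f = (9/8)x^3 + (1/6)x^2 - (9/8)x
θ f = 9x^3 + (2/3)x^2 - (9/4)x
S_{-3} f = -81x^3 + 3x^2 + (27/4)x
S_{-1} f = -3x^3 + (1/3)x^2 + (9/4)x
(θ + S_{-3} + S_{-1}) f = -75x^3 + 4x^2 + (27/4)x
Δ (θ + S_{-3} + S_{-1}) f = -225x^2 - 217x - 257/4
∇ Δ (θ + S_{-3} + S_{-1}) f = -450x + 8
S_{-3} ∇ Δ (θ + S_{-3} + S_{-1}) f = 1350x + 8
(S_{1/2} ∘ θ + S_{-3} ∘ ∇ ∘ Δ ∘ (θ + S_{-3} + S_{-1})) f = (9/8)x^3 + (1/6)x^2 + (10791/8)x + 8

the image equals g(x) = (9/8)x^3 + (1/6)x^2 + (10791/8)x + 8


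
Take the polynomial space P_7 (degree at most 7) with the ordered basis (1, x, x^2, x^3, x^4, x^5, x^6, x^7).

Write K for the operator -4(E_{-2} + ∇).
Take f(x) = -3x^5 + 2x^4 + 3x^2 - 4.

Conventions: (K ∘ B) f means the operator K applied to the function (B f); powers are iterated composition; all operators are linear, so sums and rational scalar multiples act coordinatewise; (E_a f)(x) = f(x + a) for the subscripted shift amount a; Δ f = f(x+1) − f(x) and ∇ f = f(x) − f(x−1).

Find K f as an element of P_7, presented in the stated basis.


E_{-2} f = -3x^5 + 32x^4 - 136x^3 + 291x^2 - 316x + 136
∇ f = -15x^4 + 38x^3 - 42x^2 + 29x - 8
(E_{-2} + ∇) f = -3x^5 + 17x^4 - 98x^3 + 249x^2 - 287x + 128
(-4(E_{-2} + ∇)) f = 12x^5 - 68x^4 + 392x^3 - 996x^2 + 1148x - 512

the result is g(x) = 12x^5 - 68x^4 + 392x^3 - 996x^2 + 1148x - 512


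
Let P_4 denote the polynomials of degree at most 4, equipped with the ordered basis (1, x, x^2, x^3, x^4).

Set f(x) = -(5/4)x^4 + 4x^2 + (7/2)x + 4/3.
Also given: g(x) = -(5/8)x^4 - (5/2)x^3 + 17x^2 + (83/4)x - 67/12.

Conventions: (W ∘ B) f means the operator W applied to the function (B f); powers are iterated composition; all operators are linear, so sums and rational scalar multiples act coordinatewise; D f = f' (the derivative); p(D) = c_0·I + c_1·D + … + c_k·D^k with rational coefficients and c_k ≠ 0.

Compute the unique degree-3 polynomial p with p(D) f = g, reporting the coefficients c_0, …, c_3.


D^0 f = -(5/4)x^4 + 4x^2 + (7/2)x + 4/3
D^1 f = -5x^3 + 8x + 7/2
D^2 f = -15x^2 + 8
D^3 f = -30x
matching coefficients of g against c_0 f + c_1 Df + … from the top degree down determines the c_i
solution: c_0 = 1/2, c_1 = 1/2, c_2 = -1, c_3 = -1/2

c_0 = 1/2, c_1 = 1/2, c_2 = -1, c_3 = -1/2


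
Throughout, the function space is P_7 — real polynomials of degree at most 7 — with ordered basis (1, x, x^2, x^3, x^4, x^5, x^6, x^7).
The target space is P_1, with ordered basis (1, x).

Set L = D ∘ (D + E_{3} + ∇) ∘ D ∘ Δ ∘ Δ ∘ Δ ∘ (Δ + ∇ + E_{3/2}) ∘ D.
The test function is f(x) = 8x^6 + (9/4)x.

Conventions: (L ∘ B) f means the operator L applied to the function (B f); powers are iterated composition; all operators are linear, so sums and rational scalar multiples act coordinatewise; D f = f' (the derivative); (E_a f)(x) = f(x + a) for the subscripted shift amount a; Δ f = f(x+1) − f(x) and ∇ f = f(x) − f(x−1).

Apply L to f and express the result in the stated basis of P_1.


g(x) = 5760

D f = 48x^5 + 9/4
Δ D f = 240x^4 + 480x^3 + 480x^2 + 240x + 48
∇ D f = 240x^4 - 480x^3 + 480x^2 - 240x + 48
E_{3/2} D f = 48x^5 + 360x^4 + 1080x^3 + 1620x^2 + 1215x + 1467/4
(Δ + ∇ + E_{3/2}) D f = 48x^5 + 840x^4 + 1080x^3 + 2580x^2 + 1215x + 1851/4
Δ (Δ + ∇ + E_{3/2}) D f = 240x^4 + 3840x^3 + 8760x^2 + 12000x + 5763
Δ (Δ ∘ (Δ + ∇ + E_{3/2}) ∘ D) f = 960x^3 + 12960x^2 + 30000x + 24840
Δ Δ (Δ ∘ (Δ + ∇ + E_{3/2}) ∘ D) f = 2880x^2 + 28800x + 43920
D Δ Δ (Δ ∘ (Δ + ∇ + E_{3/2}) ∘ D) f = 5760x + 28800
D (D ∘ Δ ∘ Δ) (Δ ∘ (Δ + ∇ + E_{3/2}) ∘ D) f = 5760
E_{3} (D ∘ Δ ∘ Δ) (Δ ∘ (Δ + ∇ + E_{3/2}) ∘ D) f = 5760x + 46080
∇ (D ∘ Δ ∘ Δ) (Δ ∘ (Δ + ∇ + E_{3/2}) ∘ D) f = 5760
(D + E_{3} + ∇) (D ∘ Δ ∘ Δ) (Δ ∘ (Δ + ∇ + E_{3/2}) ∘ D) f = 5760x + 57600
D (D + E_{3} + ∇) (D ∘ Δ ∘ Δ) (Δ ∘ (Δ + ∇ + E_{3/2}) ∘ D) f = 5760


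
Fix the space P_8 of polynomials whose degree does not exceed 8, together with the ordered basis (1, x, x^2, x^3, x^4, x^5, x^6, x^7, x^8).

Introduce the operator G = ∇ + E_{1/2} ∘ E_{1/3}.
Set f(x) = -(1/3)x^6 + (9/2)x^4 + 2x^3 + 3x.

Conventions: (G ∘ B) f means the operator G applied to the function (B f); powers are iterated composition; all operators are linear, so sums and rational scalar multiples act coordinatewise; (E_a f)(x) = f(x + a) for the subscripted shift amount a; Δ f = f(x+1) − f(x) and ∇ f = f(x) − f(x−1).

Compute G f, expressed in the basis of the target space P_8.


g(x) = -(1/3)x^6 - (11/3)x^5 + (217/36)x^4 + (3965/162)x^3 + (6919/1296)x^2 + (104119/3888)x + 916685/139968

∇ f = -2x^5 + 5x^4 + (34/3)x^3 - 16x^2 + 10x + 5/6
E_{1/3} f = -(1/3)x^6 - (2/3)x^5 + (71/18)x^4 + (628/81)x^3 + (400/81)x^2 + (1051/243)x + 4939/4374
E_{1/2} E_{1/3} f = -(1/3)x^6 - (5/3)x^5 + (37/36)x^4 + (2129/162)x^3 + (27655/1296)x^2 + (65239/3888)x + 800045/139968
(∇ + E_{1/2} ∘ E_{1/3}) f = -(1/3)x^6 - (11/3)x^5 + (217/36)x^4 + (3965/162)x^3 + (6919/1296)x^2 + (104119/3888)x + 916685/139968


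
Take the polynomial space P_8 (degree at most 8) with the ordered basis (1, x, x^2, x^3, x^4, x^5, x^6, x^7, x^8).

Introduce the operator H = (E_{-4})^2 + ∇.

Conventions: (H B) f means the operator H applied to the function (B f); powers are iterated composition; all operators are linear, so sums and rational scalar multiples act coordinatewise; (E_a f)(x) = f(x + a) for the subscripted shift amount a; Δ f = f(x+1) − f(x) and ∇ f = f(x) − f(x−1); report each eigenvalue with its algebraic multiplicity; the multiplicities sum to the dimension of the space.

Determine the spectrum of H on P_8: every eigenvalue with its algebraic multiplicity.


image of 1: 1
image of x: x - 7
image of x^2: x^2 - 14x + 63
image of x^3: x^3 - 21x^2 + 189x - 511
image of x^4: x^4 - 28x^3 + 378x^2 - 2044x + 4095
image of x^5: x^5 - 35x^4 + 630x^3 - 5110x^2 + 20475x - 32767
image of x^6: x^6 - 42x^5 + 945x^4 - 10220x^3 + 61425x^2 - 196602x + 262143
image of x^7: x^7 - 49x^6 + 1323x^5 - 17885x^4 + 143325x^3 - 688107x^2 + 1835001x - 2097151
image of x^8: x^8 - 56x^7 + 1764x^6 - 28616x^5 + 286650x^4 - 1834952x^3 + 7340004x^2 - 16777208x + 16777215
the matrix is upper triangular; its diagonal is (1, 1, 1, 1, 1, 1, 1, 1, 1)
for a triangular matrix the eigenvalues are the diagonal entries, with algebraic multiplicity their repetition count

λ = 1 (multiplicity 9)


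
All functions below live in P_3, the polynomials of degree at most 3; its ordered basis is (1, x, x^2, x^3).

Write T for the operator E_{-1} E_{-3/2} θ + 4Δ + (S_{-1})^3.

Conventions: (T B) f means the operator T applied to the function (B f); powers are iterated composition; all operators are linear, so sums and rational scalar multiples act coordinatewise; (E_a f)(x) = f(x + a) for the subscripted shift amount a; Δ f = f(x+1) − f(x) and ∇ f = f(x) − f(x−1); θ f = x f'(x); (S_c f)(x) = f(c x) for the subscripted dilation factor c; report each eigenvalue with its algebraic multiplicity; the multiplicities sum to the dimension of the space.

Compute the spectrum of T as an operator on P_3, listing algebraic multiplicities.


λ = 0 (multiplicity 1), λ = 1 (multiplicity 1), λ = 2 (multiplicity 1), λ = 3 (multiplicity 1)

image of 1: 1
image of x: 3/2
image of x^2: 3x^2 - 2x + 33/2
image of x^3: 2x^3 - (21/2)x^2 + (273/4)x - 343/8
the matrix is upper triangular; its diagonal is (1, 0, 3, 2)
for a triangular matrix the eigenvalues are the diagonal entries, with algebraic multiplicity their repetition count


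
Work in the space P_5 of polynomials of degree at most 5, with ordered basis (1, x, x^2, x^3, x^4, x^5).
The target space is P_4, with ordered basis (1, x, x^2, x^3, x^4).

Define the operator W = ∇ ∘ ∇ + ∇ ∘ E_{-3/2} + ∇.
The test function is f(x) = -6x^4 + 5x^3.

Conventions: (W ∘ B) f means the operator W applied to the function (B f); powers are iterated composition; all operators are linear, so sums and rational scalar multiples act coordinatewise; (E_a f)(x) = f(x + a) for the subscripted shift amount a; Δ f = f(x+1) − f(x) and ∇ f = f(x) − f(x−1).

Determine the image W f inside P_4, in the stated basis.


the result is g(x) = -48x^3 + 138x^2 - 219x + 649/4

∇ f = -24x^3 + 51x^2 - 39x + 11
∇ ∇ f = -72x^2 + 174x - 114
E_{-3/2} f = -6x^4 + 41x^3 - (207/2)x^2 + (459/4)x - 189/4
∇ E_{-3/2} f = -24x^3 + 159x^2 - 354x + 1061/4
∇ f = -24x^3 + 51x^2 - 39x + 11
(∇ ∘ ∇ + ∇ ∘ E_{-3/2} + ∇) f = -48x^3 + 138x^2 - 219x + 649/4


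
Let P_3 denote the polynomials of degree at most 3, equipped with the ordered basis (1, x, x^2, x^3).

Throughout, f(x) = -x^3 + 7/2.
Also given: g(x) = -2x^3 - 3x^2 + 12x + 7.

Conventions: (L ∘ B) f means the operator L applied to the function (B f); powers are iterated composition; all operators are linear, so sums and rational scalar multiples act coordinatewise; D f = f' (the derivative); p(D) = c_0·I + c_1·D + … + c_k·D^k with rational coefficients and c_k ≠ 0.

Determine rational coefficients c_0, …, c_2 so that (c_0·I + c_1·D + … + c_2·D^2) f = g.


D^0 f = -x^3 + 7/2
D^1 f = -3x^2
D^2 f = -6x
matching coefficients of g against c_0 f + c_1 Df + … from the top degree down determines the c_i
solution: c_0 = 2, c_1 = 1, c_2 = -2

p(D) = 2·I + D − 2·D^2, i.e. c_0 = 2, c_1 = 1, c_2 = -2


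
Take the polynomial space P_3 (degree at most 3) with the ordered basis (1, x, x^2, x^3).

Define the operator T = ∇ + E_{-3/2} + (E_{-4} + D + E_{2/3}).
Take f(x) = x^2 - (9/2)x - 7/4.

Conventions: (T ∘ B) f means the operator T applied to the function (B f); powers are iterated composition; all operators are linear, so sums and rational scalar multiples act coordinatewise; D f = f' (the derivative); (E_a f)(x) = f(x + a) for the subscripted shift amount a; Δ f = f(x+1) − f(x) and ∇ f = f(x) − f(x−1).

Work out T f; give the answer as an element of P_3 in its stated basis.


the result is g(x) = 3x^2 - (115/6)x + 907/36

∇ f = 2x - 11/2
E_{-3/2} f = x^2 - (15/2)x + 29/4
E_{-4} f = x^2 - (25/2)x + 129/4
D f = 2x - 9/2
E_{2/3} f = x^2 - (19/6)x - 155/36
(E_{-4} + D + E_{2/3}) f = 2x^2 - (41/3)x + 211/9
(∇ + E_{-3/2} + (E_{-4} + D + E_{2/3})) f = 3x^2 - (115/6)x + 907/36


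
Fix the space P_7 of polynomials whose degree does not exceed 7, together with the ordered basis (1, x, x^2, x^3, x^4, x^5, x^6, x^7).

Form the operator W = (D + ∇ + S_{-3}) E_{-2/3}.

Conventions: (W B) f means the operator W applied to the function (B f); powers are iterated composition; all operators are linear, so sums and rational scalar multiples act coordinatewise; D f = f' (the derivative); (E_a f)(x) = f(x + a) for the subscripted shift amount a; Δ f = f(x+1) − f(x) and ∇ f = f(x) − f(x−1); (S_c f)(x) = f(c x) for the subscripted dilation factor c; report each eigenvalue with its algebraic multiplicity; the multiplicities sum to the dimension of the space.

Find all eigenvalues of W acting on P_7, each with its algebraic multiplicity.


image of 1: 1
image of x: -3x + 4/3
image of x^2: 9x^2 + 8x - 29/9
image of x^3: -27x^3 - 12x^2 - 15x + 145/27
image of x^4: 81x^4 + 80x^3 + 2x^2 + (236/9)x - 689/81
image of x^5: -243x^5 - 260x^4 - (470/3)x^3 + 30x^2 - (1255/27)x + 3301/243
image of x^6: 729x^6 + 984x^5 + 485x^4 + (820/3)x^3 - (935/9)x^2 + (254/3)x - 16073/729
image of x^7: -2187x^7 - 3388x^6 - 2345x^5 - (1925/3)x^4 - (13265/27)x^3 + (7105/27)x^2 - (38101/243)x + 79213/2187
the matrix is upper triangular; its diagonal is (1, -3, 9, -27, 81, -243, 729, -2187)
for a triangular matrix the eigenvalues are the diagonal entries, with algebraic multiplicity their repetition count

λ = -2187 (multiplicity 1), λ = -243 (multiplicity 1), λ = -27 (multiplicity 1), λ = -3 (multiplicity 1), λ = 1 (multiplicity 1), λ = 9 (multiplicity 1), λ = 81 (multiplicity 1), λ = 729 (multiplicity 1)


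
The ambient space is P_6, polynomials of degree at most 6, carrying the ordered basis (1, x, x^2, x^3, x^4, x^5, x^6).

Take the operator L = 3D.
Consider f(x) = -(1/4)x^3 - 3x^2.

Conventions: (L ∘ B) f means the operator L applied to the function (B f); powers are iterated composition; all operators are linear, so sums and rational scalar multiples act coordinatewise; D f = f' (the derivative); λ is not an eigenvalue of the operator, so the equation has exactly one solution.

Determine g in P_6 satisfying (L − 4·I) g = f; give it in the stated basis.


write g with unknown coordinates in the stated basis and equate coefficients in (L − 4·I) g = f
solving from the highest basis element down gives g = (1/16)x^3 + (57/64)x^2 + (171/128)x + 513/512
check: L g = (9/16)x^2 + (171/32)x + 513/128
so L g − 4·g = -(1/4)x^3 - 3x^2 = f ✓

the result is g(x) = (1/16)x^3 + (57/64)x^2 + (171/128)x + 513/512


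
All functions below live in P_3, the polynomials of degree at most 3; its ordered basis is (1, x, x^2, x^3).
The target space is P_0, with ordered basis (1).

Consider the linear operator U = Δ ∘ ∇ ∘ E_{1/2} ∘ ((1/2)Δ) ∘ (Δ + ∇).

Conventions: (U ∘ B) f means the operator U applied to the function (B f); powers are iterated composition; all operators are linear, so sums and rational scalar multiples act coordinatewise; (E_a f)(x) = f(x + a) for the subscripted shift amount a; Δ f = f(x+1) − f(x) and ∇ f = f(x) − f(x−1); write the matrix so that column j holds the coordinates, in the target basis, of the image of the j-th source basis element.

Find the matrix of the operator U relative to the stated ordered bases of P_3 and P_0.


the matrix is [[0, 0, 0, 0]] (rows listed top to bottom)

image of 1: 0
image of x: 0
image of x^2: 0
image of x^3: 0
each image's coordinates form column j of the matrix


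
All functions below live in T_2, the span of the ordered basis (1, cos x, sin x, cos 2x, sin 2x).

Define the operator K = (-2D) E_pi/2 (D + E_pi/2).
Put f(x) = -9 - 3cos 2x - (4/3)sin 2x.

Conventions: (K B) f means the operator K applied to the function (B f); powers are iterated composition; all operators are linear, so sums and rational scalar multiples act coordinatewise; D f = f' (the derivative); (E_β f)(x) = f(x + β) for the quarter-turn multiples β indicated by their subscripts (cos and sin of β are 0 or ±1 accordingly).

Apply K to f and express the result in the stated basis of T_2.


D f = -(8/3)cos 2x + 6sin 2x
E_pi/2 f = -9 + 3cos 2x + (4/3)sin 2x
(D + E_pi/2) f = -9 + (1/3)cos 2x + (22/3)sin 2x
E_pi/2 (D + E_pi/2) f = -9 - (1/3)cos 2x - (22/3)sin 2x
D E_pi/2 (D + E_pi/2) f = -(44/3)cos 2x + (2/3)sin 2x
(-2D) E_pi/2 (D + E_pi/2) f = (88/3)cos 2x - (4/3)sin 2x

g(x) = (88/3)cos 2x - (4/3)sin 2x


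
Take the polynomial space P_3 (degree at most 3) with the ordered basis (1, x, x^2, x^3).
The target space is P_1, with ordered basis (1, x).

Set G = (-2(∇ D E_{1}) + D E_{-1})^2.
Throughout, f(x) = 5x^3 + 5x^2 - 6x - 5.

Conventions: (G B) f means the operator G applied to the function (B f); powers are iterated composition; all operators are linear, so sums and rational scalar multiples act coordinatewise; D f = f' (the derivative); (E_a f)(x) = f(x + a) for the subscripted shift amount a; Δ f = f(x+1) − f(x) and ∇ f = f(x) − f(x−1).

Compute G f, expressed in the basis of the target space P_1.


E_{1} f = 5x^3 + 20x^2 + 19x - 1
D E_{1} f = 15x^2 + 40x + 19
∇ D E_{1} f = 30x + 25
(-2(∇ D E_{1})) f = -60x - 50
E_{-1} f = 5x^3 - 10x^2 - x + 1
D E_{-1} f = 15x^2 - 20x - 1
(-2(∇ D E_{1}) + D E_{-1}) f = 15x^2 - 80x - 51
E_{1} (-2(∇ D E_{1}) + D E_{-1}) f = 15x^2 - 50x - 116
D E_{1} (-2(∇ D E_{1}) + D E_{-1}) f = 30x - 50
∇ D E_{1} (-2(∇ D E_{1}) + D E_{-1}) f = 30
(-2(∇ D E_{1})) (-2(∇ D E_{1}) + D E_{-1}) f = -60
E_{-1} (-2(∇ D E_{1}) + D E_{-1}) f = 15x^2 - 110x + 44
D E_{-1} (-2(∇ D E_{1}) + D E_{-1}) f = 30x - 110
(-2(∇ D E_{1}) + D E_{-1}) (-2(∇ D E_{1}) + D E_{-1}) f = 30x - 170

the result is g(x) = 30x - 170


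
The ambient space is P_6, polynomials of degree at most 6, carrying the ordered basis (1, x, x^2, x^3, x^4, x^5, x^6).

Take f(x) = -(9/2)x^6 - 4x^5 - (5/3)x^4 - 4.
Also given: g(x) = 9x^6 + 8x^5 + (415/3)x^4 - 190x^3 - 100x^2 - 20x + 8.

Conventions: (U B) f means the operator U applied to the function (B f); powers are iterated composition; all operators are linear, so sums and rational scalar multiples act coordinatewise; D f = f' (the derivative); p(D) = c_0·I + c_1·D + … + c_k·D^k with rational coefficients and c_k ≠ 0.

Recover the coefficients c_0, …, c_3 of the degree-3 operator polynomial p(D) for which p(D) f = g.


D^0 f = -(9/2)x^6 - 4x^5 - (5/3)x^4 - 4
D^1 f = -27x^5 - 20x^4 - (20/3)x^3
D^2 f = -135x^4 - 80x^3 - 20x^2
D^3 f = -540x^3 - 240x^2 - 40x
matching coefficients of g against c_0 f + c_1 Df + … from the top degree down determines the c_i
solution: c_0 = -2, c_1 = 0, c_2 = -1, c_3 = 1/2

c_0 = -2, c_1 = 0, c_2 = -1, c_3 = 1/2


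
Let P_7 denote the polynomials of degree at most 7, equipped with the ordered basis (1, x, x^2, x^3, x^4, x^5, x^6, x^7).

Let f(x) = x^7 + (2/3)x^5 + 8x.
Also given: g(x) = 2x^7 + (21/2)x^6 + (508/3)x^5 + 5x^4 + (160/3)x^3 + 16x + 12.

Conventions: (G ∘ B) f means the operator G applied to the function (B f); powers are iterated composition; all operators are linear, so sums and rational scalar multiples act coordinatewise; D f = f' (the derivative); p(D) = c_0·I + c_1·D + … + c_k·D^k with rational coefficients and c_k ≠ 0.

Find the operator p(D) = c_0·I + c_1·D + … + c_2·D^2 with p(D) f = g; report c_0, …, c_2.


c_0 = 2, c_1 = 3/2, c_2 = 4

D^0 f = x^7 + (2/3)x^5 + 8x
D^1 f = 7x^6 + (10/3)x^4 + 8
D^2 f = 42x^5 + (40/3)x^3
matching coefficients of g against c_0 f + c_1 Df + … from the top degree down determines the c_i
solution: c_0 = 2, c_1 = 3/2, c_2 = 4


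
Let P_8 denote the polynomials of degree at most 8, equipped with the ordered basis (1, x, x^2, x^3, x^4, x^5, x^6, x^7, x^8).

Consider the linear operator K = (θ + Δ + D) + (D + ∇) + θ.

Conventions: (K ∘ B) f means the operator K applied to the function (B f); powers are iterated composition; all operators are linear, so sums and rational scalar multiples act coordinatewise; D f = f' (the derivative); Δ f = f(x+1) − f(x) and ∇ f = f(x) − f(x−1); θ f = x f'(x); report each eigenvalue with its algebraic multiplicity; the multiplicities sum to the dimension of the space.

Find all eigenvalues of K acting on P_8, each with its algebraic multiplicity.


λ = 0 (multiplicity 1), λ = 2 (multiplicity 1), λ = 4 (multiplicity 1), λ = 6 (multiplicity 1), λ = 8 (multiplicity 1), λ = 10 (multiplicity 1), λ = 12 (multiplicity 1), λ = 14 (multiplicity 1), λ = 16 (multiplicity 1)

image of 1: 0
image of x: 2x + 4
image of x^2: 4x^2 + 8x
image of x^3: 6x^3 + 12x^2 + 2
image of x^4: 8x^4 + 16x^3 + 8x
image of x^5: 10x^5 + 20x^4 + 20x^2 + 2
image of x^6: 12x^6 + 24x^5 + 40x^3 + 12x
image of x^7: 14x^7 + 28x^6 + 70x^4 + 42x^2 + 2
image of x^8: 16x^8 + 32x^7 + 112x^5 + 112x^3 + 16x
the matrix is upper triangular; its diagonal is (0, 2, 4, 6, 8, 10, 12, 14, 16)
for a triangular matrix the eigenvalues are the diagonal entries, with algebraic multiplicity their repetition count


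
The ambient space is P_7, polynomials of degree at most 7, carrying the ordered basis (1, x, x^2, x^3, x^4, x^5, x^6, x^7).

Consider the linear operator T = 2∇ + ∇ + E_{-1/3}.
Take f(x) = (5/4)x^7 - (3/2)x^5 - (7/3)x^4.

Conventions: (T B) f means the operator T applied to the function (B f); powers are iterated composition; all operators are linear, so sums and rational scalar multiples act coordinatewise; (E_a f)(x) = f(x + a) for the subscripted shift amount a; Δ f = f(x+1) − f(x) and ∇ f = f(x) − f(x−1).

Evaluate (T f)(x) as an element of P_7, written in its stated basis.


∇ f = (35/4)x^6 - (105/4)x^5 + (145/4)x^4 - (457/12)x^3 + (101/4)x^2 - (127/12)x + 25/12
(2∇) f = (35/2)x^6 - (105/2)x^5 + (145/2)x^4 - (457/6)x^3 + (101/2)x^2 - (127/6)x + 25/6
∇ f = (35/4)x^6 - (105/4)x^5 + (145/4)x^4 - (457/12)x^3 + (101/4)x^2 - (127/12)x + 25/12
E_{-1/3} f = (5/4)x^7 - (35/12)x^6 + (17/12)x^5 - (157/108)x^4 + (643/324)x^3 - (359/324)x^2 + (773/2916)x - 203/8748
(2∇ + ∇ + E_{-1/3}) f = (5/4)x^7 + (70/3)x^6 - (232/3)x^5 + (2897/27)x^4 - (18187/162)x^3 + (6046/81)x^2 - (45905/1458)x + 13618/2187

the result is g(x) = (5/4)x^7 + (70/3)x^6 - (232/3)x^5 + (2897/27)x^4 - (18187/162)x^3 + (6046/81)x^2 - (45905/1458)x + 13618/2187


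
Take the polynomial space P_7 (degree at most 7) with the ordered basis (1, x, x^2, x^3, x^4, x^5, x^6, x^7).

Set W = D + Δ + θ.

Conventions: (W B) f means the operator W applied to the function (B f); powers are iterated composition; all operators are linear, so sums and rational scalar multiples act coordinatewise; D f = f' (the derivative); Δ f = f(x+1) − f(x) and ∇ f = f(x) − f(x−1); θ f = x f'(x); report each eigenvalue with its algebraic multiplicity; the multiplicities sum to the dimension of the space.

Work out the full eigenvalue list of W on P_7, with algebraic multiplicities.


image of 1: 0
image of x: x + 2
image of x^2: 2x^2 + 4x + 1
image of x^3: 3x^3 + 6x^2 + 3x + 1
image of x^4: 4x^4 + 8x^3 + 6x^2 + 4x + 1
image of x^5: 5x^5 + 10x^4 + 10x^3 + 10x^2 + 5x + 1
image of x^6: 6x^6 + 12x^5 + 15x^4 + 20x^3 + 15x^2 + 6x + 1
image of x^7: 7x^7 + 14x^6 + 21x^5 + 35x^4 + 35x^3 + 21x^2 + 7x + 1
the matrix is upper triangular; its diagonal is (0, 1, 2, 3, 4, 5, 6, 7)
for a triangular matrix the eigenvalues are the diagonal entries, with algebraic multiplicity their repetition count

λ = 0 (multiplicity 1), λ = 1 (multiplicity 1), λ = 2 (multiplicity 1), λ = 3 (multiplicity 1), λ = 4 (multiplicity 1), λ = 5 (multiplicity 1), λ = 6 (multiplicity 1), λ = 7 (multiplicity 1)


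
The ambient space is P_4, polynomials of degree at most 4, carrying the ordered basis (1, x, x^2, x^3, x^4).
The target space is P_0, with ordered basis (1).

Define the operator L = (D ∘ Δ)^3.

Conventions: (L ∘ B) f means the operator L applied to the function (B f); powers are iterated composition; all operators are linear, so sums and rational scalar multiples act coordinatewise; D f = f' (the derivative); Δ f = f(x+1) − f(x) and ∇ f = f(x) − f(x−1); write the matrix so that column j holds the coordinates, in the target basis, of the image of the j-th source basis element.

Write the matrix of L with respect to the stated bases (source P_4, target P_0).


image of 1: 0
image of x: 0
image of x^2: 0
image of x^3: 0
image of x^4: 0
each image's coordinates form column j of the matrix

the matrix is [[0, 0, 0, 0, 0]] (rows listed top to bottom)
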